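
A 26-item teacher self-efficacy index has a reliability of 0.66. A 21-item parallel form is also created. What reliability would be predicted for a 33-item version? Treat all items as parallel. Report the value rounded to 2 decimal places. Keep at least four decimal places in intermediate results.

0.71

The 21-item form is not needed; work directly from the 26-item form with n = 33/26 = 1.2692.
r_{33} = n·r / (1 + (n − 1)·r) = 0.8377 / 1.1777 ≈ 0.7113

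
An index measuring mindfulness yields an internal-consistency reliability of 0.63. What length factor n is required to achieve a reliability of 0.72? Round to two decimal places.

n = 0.72(1 − 0.63) / [0.63(1 − 0.72)]
n = 0.2664 / 0.1764 ≈ 1.5102

1.51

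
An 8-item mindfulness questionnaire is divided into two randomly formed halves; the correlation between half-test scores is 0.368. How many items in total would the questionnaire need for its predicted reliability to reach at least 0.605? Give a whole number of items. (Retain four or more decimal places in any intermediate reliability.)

11

r_full = 2(0.368)/(1 + 0.368) = 0.5380
n = r_tgt(1 − r_full) / [r_full(1 − r_tgt)] = 0.605 × 0.4620 / (0.5380 × 0.395) ≈ 1.3153
Items = 1.3153 × 8 ≈ 10.52 → 11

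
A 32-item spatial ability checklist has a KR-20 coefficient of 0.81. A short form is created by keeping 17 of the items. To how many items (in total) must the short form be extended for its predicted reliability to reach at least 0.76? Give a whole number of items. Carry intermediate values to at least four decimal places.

First, r for the 17-item form: n = 17/32 = 0.5312, so r_17 = 0.5312·0.81/(1 + (0.5312 − 1)·0.81) = 0.6937
Length factor from the short form to reach 0.76: n' = 0.76(1 − 0.6937) / [0.6937(1 − 0.76)] ≈ 1.3982
Items = 1.3982 × 17 ≈ 23.77 → 24

24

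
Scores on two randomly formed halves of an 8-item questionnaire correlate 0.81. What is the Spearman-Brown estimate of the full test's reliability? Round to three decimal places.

r_full = 2r_hh / (1 + r_hh) = 2 × 0.81 / (1 + 0.81)
       = 1.6200 / 1.8100 = 0.8950

0.895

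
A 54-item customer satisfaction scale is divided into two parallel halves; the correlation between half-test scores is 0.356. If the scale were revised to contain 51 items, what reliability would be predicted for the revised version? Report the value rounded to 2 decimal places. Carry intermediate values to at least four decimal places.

0.51

Spearman-Brown correction (n = 2): r_full = 2·0.356/(1 + 0.356) = 0.5251
Length factor from 54 to 51 items: n = 51/54 = 0.9444
r_new = n·r_full / (1 + (n − 1)·r_full) = 0.4959 / 0.9708 ≈ 0.5108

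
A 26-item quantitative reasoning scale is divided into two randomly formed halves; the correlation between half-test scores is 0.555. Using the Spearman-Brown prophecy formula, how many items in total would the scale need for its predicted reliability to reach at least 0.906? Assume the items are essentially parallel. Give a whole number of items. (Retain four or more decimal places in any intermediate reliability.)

r_full = 2(0.555)/(1 + 0.555) = 0.7138
n = r_tgt(1 − r_full) / [r_full(1 − r_tgt)] = 0.906 × 0.2862 / (0.7138 × 0.094) ≈ 3.8645
Required items = 3.8645 × 26 = 100.48, so 101 items.

101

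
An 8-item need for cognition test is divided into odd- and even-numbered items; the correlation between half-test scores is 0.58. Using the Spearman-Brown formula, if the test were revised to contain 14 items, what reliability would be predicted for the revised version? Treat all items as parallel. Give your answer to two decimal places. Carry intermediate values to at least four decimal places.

0.83

Full-test reliability from the split-half r: r_full = 2(0.58)/(1 + 0.58) = 0.7342
Length factor from 8 to 14 items: n = 14/8 = 1.7500
r_new = n·r_full / (1 + (n − 1)·r_full) = 1.2849 / 1.5507 ≈ 0.8286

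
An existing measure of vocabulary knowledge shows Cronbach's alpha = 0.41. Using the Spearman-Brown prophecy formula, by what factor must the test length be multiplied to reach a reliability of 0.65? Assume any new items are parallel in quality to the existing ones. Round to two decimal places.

2.67

n = 0.65(1 − 0.41) / [0.41(1 − 0.65)]
n = 0.3835 / 0.1435 ≈ 2.6725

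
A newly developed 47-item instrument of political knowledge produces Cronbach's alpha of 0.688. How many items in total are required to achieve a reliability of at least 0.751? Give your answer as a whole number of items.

n = 0.751(1 − 0.688) / [0.688(1 − 0.751)]
  = 0.234312 / 0.171312 = 1.3678
Items needed = n × 47 = 1.3678 × 47 ≈ 64.29 → round up to 65

65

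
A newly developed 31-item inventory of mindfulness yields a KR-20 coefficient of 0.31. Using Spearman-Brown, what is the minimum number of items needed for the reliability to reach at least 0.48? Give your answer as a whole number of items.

Rearranging the Spearman-Brown formula for n,
n = r*(1 − r) / [ r (1 − r*) ]
n = 0.48 × (1 − 0.31) / [ 0.31 × (1 − 0.48) ]
n = 0.3312 / 0.1612 ≈ 2.0546
2.0546 × 31 = 63.69 → 64 items

64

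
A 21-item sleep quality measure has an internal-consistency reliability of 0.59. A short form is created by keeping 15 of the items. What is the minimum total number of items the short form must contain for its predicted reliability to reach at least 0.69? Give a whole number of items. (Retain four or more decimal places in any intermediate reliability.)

First, r for the 15-item form: n = 15/21 = 0.7143, so r_15 = 0.7143·0.59/(1 + (0.7143 − 1)·0.59) = 0.5069
Then solve for n' with r_old = 0.5069, r_target = 0.69: n' = 0.69(1 − 0.5069)/[0.5069(1 − 0.69)] = 2.1652
Items = 2.1652 × 15 ≈ 32.48 → 33

33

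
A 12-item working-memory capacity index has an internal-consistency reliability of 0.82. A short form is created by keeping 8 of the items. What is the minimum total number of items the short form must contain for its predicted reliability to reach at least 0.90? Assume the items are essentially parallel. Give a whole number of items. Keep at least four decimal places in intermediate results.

24

Short-form reliability: n = 8/12 = 0.6667; r_8 = n·r/(1+(n−1)r) ≈ 0.7523
Length factor from the short form to reach 0.90: n' = 0.90(1 − 0.7523) / [0.7523(1 − 0.90)] ≈ 2.9633
Total items = 2.9633 × 8 = 23.71, rounded up to 24.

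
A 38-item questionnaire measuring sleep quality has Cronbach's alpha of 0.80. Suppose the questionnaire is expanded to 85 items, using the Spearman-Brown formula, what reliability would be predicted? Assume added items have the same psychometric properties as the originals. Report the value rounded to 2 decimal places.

Length ratio n = 85/38 = 2.2368
Apply the Spearman-Brown prophecy formula, r' = nr / [1 + (n − 1)r]:
r_new = 2.2368·0.80 / [1 + (2.2368 − 1)·0.80]
     = 1.7894 / 1.9894 = 0.8995

0.90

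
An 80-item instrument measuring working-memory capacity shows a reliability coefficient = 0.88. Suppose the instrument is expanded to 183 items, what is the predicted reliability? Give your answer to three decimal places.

0.944

n = 183/80 = 2.2875
r_new = (2.2875 × 0.88) / (1 + (2.2875 − 1) × 0.88)
r_new = 2.0130 / 2.1330 ≈ 0.9437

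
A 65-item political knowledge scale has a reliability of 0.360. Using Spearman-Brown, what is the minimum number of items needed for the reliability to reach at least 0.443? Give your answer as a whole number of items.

92

Spearman-Brown solved for the length factor n:
n = r_target (1 − r_old) / [ r_old (1 − r_target) ]
n = 0.443(1 − 0.360) / [0.360(1 − 0.443)]
n = 0.283520 / 0.200520 ≈ 1.4139
Items needed = n × 65 = 1.4139 × 65 ≈ 91.90 → round up to 92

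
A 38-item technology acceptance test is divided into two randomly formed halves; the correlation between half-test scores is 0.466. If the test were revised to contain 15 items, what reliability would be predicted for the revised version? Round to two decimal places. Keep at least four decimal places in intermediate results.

0.41

Full-test reliability from the split-half r: r_full = 2(0.466)/(1 + 0.466) = 0.6357
Length factor from 38 to 15 items: n = 15/38 = 0.3947
r_new = n·r_full / (1 + (n − 1)·r_full) = 0.2509 / 0.6152 ≈ 0.4078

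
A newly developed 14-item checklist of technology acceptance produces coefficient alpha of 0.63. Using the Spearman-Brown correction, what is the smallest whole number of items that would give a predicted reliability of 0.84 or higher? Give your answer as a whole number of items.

44

Rearranging the Spearman-Brown formula for n,
n = r_target (1 − r_old) / [ r_old (1 − r_target) ]
n = 0.84(1 − 0.63) / [0.63(1 − 0.84)]
  = 0.3108 / 0.1008 = 3.0833
3.0833 × 14 = 43.17 → 44 items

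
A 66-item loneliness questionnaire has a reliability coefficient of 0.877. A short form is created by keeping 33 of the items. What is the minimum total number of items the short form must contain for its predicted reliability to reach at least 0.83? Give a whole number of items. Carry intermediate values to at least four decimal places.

46

Short-form reliability: n = 33/66 = 0.5000; r_33 = n·r/(1+(n−1)r) ≈ 0.7809
Length factor from the short form to reach 0.83: n' = 0.83(1 − 0.7809) / [0.7809(1 − 0.83)] ≈ 1.3699
Total items = 1.3699 × 33 = 45.21, rounded up to 46.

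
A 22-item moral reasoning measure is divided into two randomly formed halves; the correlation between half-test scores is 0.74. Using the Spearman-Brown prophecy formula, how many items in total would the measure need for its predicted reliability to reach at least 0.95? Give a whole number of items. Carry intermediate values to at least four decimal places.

74

Corrected full-test reliability: r_full = 2 × 0.74 / (1 + 0.74) ≈ 0.8506
n = r_tgt(1 − r_full) / [r_full(1 − r_tgt)] = 0.95 × 0.1494 / (0.8506 × 0.05) ≈ 3.3372
Items = 3.3372 × 22 ≈ 73.42 → 74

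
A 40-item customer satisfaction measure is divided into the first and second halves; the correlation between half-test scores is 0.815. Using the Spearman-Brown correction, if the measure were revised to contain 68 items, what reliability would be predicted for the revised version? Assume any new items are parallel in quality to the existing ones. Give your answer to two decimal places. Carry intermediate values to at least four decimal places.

0.94

Full-test reliability from the split-half r: r_full = 2(0.815)/(1 + 0.815) = 0.8981
Length factor from 40 to 68 items: n = 68/40 = 1.7000
r_new = n·r_full / (1 + (n − 1)·r_full) = 1.5268 / 1.6287 ≈ 0.9374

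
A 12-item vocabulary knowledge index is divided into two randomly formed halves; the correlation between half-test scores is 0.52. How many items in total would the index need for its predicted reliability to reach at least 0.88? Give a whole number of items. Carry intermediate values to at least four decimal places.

41

r_full = 2(0.52)/(1 + 0.52) = 0.6842
n = r_tgt(1 − r_full) / [r_full(1 − r_tgt)] = 0.88 × 0.3158 / (0.6842 × 0.12) ≈ 3.3848
Items = 3.3848 × 12 ≈ 40.62 → 41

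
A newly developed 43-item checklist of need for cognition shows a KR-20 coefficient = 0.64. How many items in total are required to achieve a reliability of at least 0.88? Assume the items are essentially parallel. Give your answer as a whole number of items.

Rearranging the Spearman-Brown formula for n,
n = r*(1 − r) / [ r (1 − r*) ]
n = 0.88(1 − 0.64) / [0.64(1 − 0.88)]
  = 0.3168 / 0.0768 = 4.1250
Items needed = n × 43 = 4.1250 × 43 ≈ 177.38 → round up to 178

178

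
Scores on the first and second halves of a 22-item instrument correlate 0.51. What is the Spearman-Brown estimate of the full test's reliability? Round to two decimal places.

r_full = 2r_hh / (1 + r_hh) = 2 × 0.51 / (1 + 0.51)
       = 1.0200 / 1.5100 = 0.6755

0.68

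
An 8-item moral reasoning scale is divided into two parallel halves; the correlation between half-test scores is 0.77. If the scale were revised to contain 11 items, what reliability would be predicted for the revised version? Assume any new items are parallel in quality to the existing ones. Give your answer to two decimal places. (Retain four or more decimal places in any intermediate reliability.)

Spearman-Brown correction (n = 2): r_full = 2·0.77/(1 + 0.77) = 0.8701
Length factor from 8 to 11 items: n = 11/8 = 1.3750
r_new = n·r_full / (1 + (n − 1)·r_full) = 1.1964 / 1.3263 ≈ 0.9021

0.90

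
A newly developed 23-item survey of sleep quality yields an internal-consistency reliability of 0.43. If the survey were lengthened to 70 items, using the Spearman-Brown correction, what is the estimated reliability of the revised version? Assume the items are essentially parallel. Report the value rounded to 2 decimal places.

Length ratio n = 70/23 = 3.0435
By Spearman-Brown, r_new = n r / (1 + (n − 1) r).
r_new = 3.0435·0.43 / [1 + (3.0435 − 1)·0.43]
     = 1.3087 / 1.8787 = 0.6966

0.70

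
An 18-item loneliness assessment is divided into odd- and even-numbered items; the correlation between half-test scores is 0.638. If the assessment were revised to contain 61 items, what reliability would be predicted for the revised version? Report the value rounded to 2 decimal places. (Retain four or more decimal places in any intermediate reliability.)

0.92

First correct the split-half correlation to full-test reliability: r_full = 2 × 0.638 / (1 + 0.638) ≈ 0.7790
Then adjust to 61 items: n = 61/18 = 3.3889
r_new = n·r_full / (1 + (n − 1)·r_full) = 2.6400 / 2.8610 ≈ 0.9228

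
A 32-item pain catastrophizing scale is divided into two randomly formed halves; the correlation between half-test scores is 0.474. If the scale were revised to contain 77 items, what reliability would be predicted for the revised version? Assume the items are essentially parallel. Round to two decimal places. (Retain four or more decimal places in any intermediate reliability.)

0.81

First correct the split-half correlation to full-test reliability: r_full = 2 × 0.474 / (1 + 0.474) ≈ 0.6431
Length factor from 32 to 77 items: n = 77/32 = 2.4062
r_new = n·r_full / (1 + (n − 1)·r_full) = 1.5474 / 1.9043 ≈ 0.8126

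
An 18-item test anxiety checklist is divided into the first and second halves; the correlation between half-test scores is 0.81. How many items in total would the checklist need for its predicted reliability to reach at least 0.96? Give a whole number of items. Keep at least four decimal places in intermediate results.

r_full = 2(0.81)/(1 + 0.81) = 0.8950
n = r_tgt(1 − r_full) / [r_full(1 − r_tgt)] = 0.96 × 0.1050 / (0.8950 × 0.04) ≈ 2.8156
Items = 2.8156 × 18 ≈ 50.68 → 51

51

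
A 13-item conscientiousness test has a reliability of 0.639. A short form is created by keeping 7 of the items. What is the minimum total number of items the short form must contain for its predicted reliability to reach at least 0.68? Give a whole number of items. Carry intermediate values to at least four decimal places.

16

Short-form reliability: n = 7/13 = 0.5385; r_7 = n·r/(1+(n−1)r) ≈ 0.4880
Then solve for n' with r_old = 0.4880, r_target = 0.68: n' = 0.68(1 − 0.4880)/[0.4880(1 − 0.68)] = 2.2295
Items = 2.2295 × 7 ≈ 15.61 → 16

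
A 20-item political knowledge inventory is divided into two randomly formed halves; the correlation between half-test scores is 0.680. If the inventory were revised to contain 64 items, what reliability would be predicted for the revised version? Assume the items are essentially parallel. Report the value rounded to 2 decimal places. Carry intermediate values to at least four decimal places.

First correct the split-half correlation to full-test reliability: r_full = 2 × 0.680 / (1 + 0.680) ≈ 0.8095
Length factor from 20 to 64 items: n = 64/20 = 3.2000
r_new = n·r_full / (1 + (n − 1)·r_full) = 2.5904 / 2.7809 ≈ 0.9315

0.93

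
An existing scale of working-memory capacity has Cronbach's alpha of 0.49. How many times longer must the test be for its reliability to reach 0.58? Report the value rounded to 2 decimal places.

Spearman-Brown solved for the length factor n:
n = r*(1 − r) / [ r (1 − r*) ]
n = 0.58(1 − 0.49) / [0.49(1 − 0.58)]
  = 0.2958 / 0.2058 = 1.4373

1.44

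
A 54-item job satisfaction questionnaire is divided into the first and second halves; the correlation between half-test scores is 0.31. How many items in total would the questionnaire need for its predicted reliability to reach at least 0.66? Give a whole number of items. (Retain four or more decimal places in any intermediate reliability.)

117

r_full = 2(0.31)/(1 + 0.31) = 0.4733
Solve Spearman-Brown for n: n = 0.66(1 − 0.4733) / [0.4733(1 − 0.66)] = 2.1602
Required items = 2.1602 × 54 = 116.65, so 117 items.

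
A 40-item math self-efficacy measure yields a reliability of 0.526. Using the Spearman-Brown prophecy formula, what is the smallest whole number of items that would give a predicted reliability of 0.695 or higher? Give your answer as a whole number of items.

Spearman-Brown solved for the length factor n:
n = r_target (1 − r_old) / [ r_old (1 − r_target) ]
n = [0.695 × 0.474] / [0.526 × 0.305]
  = 0.329430 / 0.160430 = 2.0534
Items needed = n × 40 = 2.0534 × 40 ≈ 82.14 → round up to 83

83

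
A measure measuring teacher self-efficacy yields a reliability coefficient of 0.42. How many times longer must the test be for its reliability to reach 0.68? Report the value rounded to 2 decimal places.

n = 0.68(1 − 0.42) / [0.42(1 − 0.68)]
  = 0.3944 / 0.1344 = 2.9345

2.93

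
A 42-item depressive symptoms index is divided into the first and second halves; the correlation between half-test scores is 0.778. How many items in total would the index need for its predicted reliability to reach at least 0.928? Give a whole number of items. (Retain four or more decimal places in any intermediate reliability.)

Corrected full-test reliability: r_full = 2 × 0.778 / (1 + 0.778) ≈ 0.8751
n = r_tgt(1 − r_full) / [r_full(1 − r_tgt)] = 0.928 × 0.1249 / (0.8751 × 0.072) ≈ 1.8396
Items = 1.8396 × 42 ≈ 77.26 → 78

78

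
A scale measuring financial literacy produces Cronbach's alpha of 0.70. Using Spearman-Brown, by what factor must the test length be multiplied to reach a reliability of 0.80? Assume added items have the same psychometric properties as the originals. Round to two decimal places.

Rearranging the Spearman-Brown formula for n,
n = r*(1 − r) / [ r (1 − r*) ]
n = 0.80 × (1 − 0.70) / [ 0.70 × (1 − 0.80) ]
n = 0.2400 / 0.1400 ≈ 1.7143

1.71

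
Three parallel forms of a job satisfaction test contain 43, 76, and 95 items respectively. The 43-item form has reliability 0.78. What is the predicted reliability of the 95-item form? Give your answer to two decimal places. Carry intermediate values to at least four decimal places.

The 76-item form is not needed; work directly from the 43-item form with n = 95/43 = 2.2093.
r_{95} = n·r / (1 + (n − 1)·r) = 1.7233 / 1.9433 ≈ 0.8868

0.89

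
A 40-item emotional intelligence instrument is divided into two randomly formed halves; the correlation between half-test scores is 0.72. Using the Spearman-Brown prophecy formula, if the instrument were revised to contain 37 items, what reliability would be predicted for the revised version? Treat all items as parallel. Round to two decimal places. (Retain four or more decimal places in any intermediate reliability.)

Spearman-Brown correction (n = 2): r_full = 2·0.72/(1 + 0.72) = 0.8372
Length factor from 40 to 37 items: n = 37/40 = 0.9250
r_new = n·r_full / (1 + (n − 1)·r_full) = 0.7744 / 0.9372 ≈ 0.8263

0.83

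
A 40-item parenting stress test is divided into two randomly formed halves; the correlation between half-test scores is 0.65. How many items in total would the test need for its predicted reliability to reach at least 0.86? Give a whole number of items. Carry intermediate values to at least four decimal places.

67

r_full = 2(0.65)/(1 + 0.65) = 0.7879
Solve Spearman-Brown for n: n = 0.86(1 − 0.7879) / [0.7879(1 − 0.86)] = 1.6536
Items = 1.6536 × 40 ≈ 66.14 → 67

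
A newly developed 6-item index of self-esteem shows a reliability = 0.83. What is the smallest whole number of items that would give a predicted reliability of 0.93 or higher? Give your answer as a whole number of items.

Rearranging the Spearman-Brown formula for n,
n = r_target (1 − r_old) / [ r_old (1 − r_target) ]
n = 0.93(1 − 0.83) / [0.83(1 − 0.93)]
  = 0.1581 / 0.0581 = 2.7212
2.7212 × 6 = 16.33 → 17 items

17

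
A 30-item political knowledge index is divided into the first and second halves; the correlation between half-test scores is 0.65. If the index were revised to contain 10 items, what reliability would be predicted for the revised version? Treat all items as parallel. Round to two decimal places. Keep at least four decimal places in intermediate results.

Full-test reliability from the split-half r: r_full = 2(0.65)/(1 + 0.65) = 0.7879
Length factor from 30 to 10 items: n = 10/30 = 0.3333
r_new = n·r_full / (1 + (n − 1)·r_full) = 0.2626 / 0.4747 ≈ 0.5532

0.55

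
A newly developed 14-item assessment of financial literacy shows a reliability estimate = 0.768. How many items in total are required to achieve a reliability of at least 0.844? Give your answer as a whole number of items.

n = [0.844 × 0.232] / [0.768 × 0.156]
n = 0.195808 / 0.119808 ≈ 1.6343
So the test needs 1.6343 × 14 ≈ 22.88 items; rounding up, 23.

23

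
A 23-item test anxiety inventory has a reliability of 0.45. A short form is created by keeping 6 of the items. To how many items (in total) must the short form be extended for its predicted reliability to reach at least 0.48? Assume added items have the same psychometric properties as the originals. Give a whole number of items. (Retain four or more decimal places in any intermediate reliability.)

Short-form reliability: n = 6/23 = 0.2609; r_6 = n·r/(1+(n−1)r) ≈ 0.1759
Then solve for n' with r_old = 0.1759, r_target = 0.48: n' = 0.48(1 − 0.1759)/[0.1759(1 − 0.48)] = 4.3247
Items = 4.3247 × 6 ≈ 25.95 → 26

26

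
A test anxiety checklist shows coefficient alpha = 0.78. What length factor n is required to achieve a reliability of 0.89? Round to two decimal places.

2.28

Invert Spearman-Brown to solve for n:
n = r_target (1 − r_old) / [ r_old (1 − r_target) ]
n = [0.89 × 0.22] / [0.78 × 0.11]
  = 0.1958 / 0.0858 = 2.2821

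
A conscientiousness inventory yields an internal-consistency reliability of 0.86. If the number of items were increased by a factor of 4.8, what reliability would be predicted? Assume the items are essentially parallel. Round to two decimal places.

r_new = (4.8 × 0.86) / (1 + (4.8 − 1) × 0.86)
r_new = 4.1280 / 4.2680 ≈ 0.9672

0.97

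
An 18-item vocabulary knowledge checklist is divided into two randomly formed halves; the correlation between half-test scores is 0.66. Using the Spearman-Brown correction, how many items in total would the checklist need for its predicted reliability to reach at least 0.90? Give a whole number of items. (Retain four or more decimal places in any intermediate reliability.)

r_full = 2(0.66)/(1 + 0.66) = 0.7952
n = r_tgt(1 − r_full) / [r_full(1 − r_tgt)] = 0.90 × 0.2048 / (0.7952 × 0.10) ≈ 2.3179
Required items = 2.3179 × 18 = 41.72, so 42 items.

42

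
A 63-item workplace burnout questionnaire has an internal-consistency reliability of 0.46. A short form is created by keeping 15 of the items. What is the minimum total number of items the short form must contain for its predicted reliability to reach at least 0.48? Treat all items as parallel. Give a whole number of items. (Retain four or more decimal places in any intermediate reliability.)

69

Short-form reliability: n = 15/63 = 0.2381; r_15 = n·r/(1+(n−1)r) ≈ 0.1686
Length factor from the short form to reach 0.48: n' = 0.48(1 − 0.1686) / [0.1686(1 − 0.48)] ≈ 4.5519
Items = 4.5519 × 15 ≈ 68.28 → 69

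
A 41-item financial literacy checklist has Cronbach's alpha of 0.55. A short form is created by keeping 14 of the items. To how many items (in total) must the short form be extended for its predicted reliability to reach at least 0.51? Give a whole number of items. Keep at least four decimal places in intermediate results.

35

Short-form reliability: n = 14/41 = 0.3415; r_14 = n·r/(1+(n−1)r) ≈ 0.2945
Then solve for n' with r_old = 0.2945, r_target = 0.51: n' = 0.51(1 − 0.2945)/[0.2945(1 − 0.51)] = 2.4934
Total items = 2.4934 × 14 = 34.91, rounded up to 35.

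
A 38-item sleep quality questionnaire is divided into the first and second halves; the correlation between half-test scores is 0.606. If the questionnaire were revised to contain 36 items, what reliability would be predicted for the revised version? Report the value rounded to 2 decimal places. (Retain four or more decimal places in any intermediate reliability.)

0.74

Spearman-Brown correction (n = 2): r_full = 2·0.606/(1 + 0.606) = 0.7547
Then adjust to 36 items: n = 36/38 = 0.9474
r_new = n·r_full / (1 + (n − 1)·r_full) = 0.7150 / 0.9603 ≈ 0.7446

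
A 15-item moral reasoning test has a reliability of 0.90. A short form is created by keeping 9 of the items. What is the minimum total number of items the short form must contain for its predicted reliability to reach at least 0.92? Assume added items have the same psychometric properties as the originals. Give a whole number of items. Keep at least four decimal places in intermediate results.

20

Short-form reliability: n = 9/15 = 0.6000; r_9 = n·r/(1+(n−1)r) ≈ 0.8438
Length factor from the short form to reach 0.92: n' = 0.92(1 − 0.8438) / [0.8438(1 − 0.92)] ≈ 2.1288
Total items = 2.1288 × 9 = 19.16, rounded up to 20.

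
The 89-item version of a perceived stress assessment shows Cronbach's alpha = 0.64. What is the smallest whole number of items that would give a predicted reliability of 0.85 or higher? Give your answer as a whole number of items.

284

n = 0.85(1 − 0.64) / [0.64(1 − 0.85)]
  = 0.3060 / 0.0960 = 3.1875
So the test needs 3.1875 × 89 ≈ 283.69 items; rounding up, 284.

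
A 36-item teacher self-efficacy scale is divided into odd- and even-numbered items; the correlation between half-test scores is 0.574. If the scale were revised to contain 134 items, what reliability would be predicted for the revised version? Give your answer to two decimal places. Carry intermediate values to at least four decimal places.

Spearman-Brown correction (n = 2): r_full = 2·0.574/(1 + 0.574) = 0.7294
Then adjust to 134 items: n = 134/36 = 3.7222
r_new = n·r_full / (1 + (n − 1)·r_full) = 2.7150 / 2.9856 ≈ 0.9094

0.91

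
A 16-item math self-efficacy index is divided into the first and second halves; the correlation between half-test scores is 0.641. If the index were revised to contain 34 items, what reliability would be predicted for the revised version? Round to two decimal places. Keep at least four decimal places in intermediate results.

0.88

Spearman-Brown correction (n = 2): r_full = 2·0.641/(1 + 0.641) = 0.7812
Then adjust to 34 items: n = 34/16 = 2.1250
r_new = n·r_full / (1 + (n − 1)·r_full) = 1.6601 / 1.8788 ≈ 0.8836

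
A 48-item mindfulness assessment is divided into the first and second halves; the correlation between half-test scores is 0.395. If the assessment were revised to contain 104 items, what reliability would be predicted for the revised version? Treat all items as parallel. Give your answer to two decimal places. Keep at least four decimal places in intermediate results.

First correct the split-half correlation to full-test reliability: r_full = 2 × 0.395 / (1 + 0.395) ≈ 0.5663
Length factor from 48 to 104 items: n = 104/48 = 2.1667
r_new = n·r_full / (1 + (n − 1)·r_full) = 1.2270 / 1.6607 ≈ 0.7388

0.74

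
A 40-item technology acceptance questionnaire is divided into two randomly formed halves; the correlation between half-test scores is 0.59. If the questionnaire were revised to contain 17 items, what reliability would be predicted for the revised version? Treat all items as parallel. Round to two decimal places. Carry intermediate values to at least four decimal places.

Full-test reliability from the split-half r: r_full = 2(0.59)/(1 + 0.59) = 0.7421
Length factor from 40 to 17 items: n = 17/40 = 0.4250
r_new = n·r_full / (1 + (n − 1)·r_full) = 0.3154 / 0.5733 ≈ 0.5501

0.55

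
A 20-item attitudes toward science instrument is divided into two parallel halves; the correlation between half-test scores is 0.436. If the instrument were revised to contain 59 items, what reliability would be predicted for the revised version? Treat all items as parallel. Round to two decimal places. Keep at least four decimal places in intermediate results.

Full-test reliability from the split-half r: r_full = 2(0.436)/(1 + 0.436) = 0.6072
Length factor from 20 to 59 items: n = 59/20 = 2.9500
r_new = n·r_full / (1 + (n − 1)·r_full) = 1.7912 / 2.1840 ≈ 0.8201

0.82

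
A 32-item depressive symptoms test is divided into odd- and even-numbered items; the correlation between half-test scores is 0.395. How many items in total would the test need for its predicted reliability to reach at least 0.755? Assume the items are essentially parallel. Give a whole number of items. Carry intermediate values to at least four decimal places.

76

r_full = 2(0.395)/(1 + 0.395) = 0.5663
n = r_tgt(1 − r_full) / [r_full(1 − r_tgt)] = 0.755 × 0.4337 / (0.5663 × 0.245) ≈ 2.3601
Items = 2.3601 × 32 ≈ 75.52 → 76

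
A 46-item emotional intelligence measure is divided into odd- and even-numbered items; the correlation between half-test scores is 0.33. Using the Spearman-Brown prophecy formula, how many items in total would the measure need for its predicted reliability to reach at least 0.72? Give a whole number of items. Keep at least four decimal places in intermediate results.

121

r_full = 2(0.33)/(1 + 0.33) = 0.4962
Solve Spearman-Brown for n: n = 0.72(1 − 0.4962) / [0.4962(1 − 0.72)] = 2.6108
Required items = 2.6108 × 46 = 120.10, so 121 items.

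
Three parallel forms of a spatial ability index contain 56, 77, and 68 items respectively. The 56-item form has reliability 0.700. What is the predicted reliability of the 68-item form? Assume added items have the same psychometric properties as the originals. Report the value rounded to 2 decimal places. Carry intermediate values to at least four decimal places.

0.74

The 77-item form is not needed; work directly from the 56-item form with n = 68/56 = 1.2143.
r_{68} = n·r / (1 + (n − 1)·r) = 0.8500 / 1.1500 ≈ 0.7391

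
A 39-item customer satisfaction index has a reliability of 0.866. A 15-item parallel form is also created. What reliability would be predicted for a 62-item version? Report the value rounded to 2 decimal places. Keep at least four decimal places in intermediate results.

0.91

Only the ratio of lengths matters: n = 62/39 = 1.5897
r_{62} = n·r / (1 + (n − 1)·r) = 1.3767 / 1.5107 ≈ 0.9113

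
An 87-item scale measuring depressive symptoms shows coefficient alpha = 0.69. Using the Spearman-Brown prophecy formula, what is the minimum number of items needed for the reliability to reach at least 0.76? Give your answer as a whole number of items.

n = 0.76 × (1 − 0.69) / [ 0.69 × (1 − 0.76) ]
n = 0.2356 / 0.1656 ≈ 1.4227
1.4227 × 87 = 123.77 → 124 items

124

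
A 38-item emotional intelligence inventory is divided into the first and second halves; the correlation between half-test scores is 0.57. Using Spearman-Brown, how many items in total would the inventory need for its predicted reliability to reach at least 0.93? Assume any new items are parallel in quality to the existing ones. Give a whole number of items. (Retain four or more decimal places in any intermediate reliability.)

Corrected full-test reliability: r_full = 2 × 0.57 / (1 + 0.57) ≈ 0.7261
n = r_tgt(1 − r_full) / [r_full(1 − r_tgt)] = 0.93 × 0.2739 / (0.7261 × 0.07) ≈ 5.0116
Items = 5.0116 × 38 ≈ 190.44 → 191

191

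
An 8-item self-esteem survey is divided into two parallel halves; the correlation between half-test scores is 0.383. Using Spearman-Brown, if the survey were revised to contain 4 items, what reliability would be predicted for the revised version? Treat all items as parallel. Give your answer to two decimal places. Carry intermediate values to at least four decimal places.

0.38

Spearman-Brown correction (n = 2): r_full = 2·0.383/(1 + 0.383) = 0.5539
Then adjust to 4 items: n = 4/8 = 0.5000
r_new = n·r_full / (1 + (n − 1)·r_full) = 0.2769 / 0.7230 ≈ 0.3830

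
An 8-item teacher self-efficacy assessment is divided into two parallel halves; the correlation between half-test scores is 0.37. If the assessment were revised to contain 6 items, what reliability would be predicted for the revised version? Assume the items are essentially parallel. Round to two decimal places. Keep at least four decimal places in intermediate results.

First correct the split-half correlation to full-test reliability: r_full = 2 × 0.37 / (1 + 0.37) ≈ 0.5401
Length factor from 8 to 6 items: n = 6/8 = 0.7500
r_new = n·r_full / (1 + (n − 1)·r_full) = 0.4051 / 0.8650 ≈ 0.4683

0.47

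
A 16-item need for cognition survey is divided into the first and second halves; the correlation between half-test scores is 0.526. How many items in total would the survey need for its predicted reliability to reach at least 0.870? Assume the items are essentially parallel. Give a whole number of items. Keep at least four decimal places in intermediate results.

49

r_full = 2(0.526)/(1 + 0.526) = 0.6894
n = r_tgt(1 − r_full) / [r_full(1 − r_tgt)] = 0.870 × 0.3106 / (0.6894 × 0.130) ≈ 3.0151
Items = 3.0151 × 16 ≈ 48.24 → 49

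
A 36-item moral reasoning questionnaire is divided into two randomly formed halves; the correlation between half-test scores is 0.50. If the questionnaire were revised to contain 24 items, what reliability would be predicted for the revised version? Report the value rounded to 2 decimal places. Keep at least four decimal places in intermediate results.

Full-test reliability from the split-half r: r_full = 2(0.50)/(1 + 0.50) = 0.6667
Then adjust to 24 items: n = 24/36 = 0.6667
r_new = n·r_full / (1 + (n − 1)·r_full) = 0.4445 / 0.7778 ≈ 0.5715

0.57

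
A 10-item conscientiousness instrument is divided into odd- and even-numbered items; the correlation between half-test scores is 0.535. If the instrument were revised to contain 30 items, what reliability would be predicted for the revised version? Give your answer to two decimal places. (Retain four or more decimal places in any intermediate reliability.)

0.87

Full-test reliability from the split-half r: r_full = 2(0.535)/(1 + 0.535) = 0.6971
Length factor from 10 to 30 items: n = 30/10 = 3.0000
r_new = n·r_full / (1 + (n − 1)·r_full) = 2.0913 / 2.3942 ≈ 0.8735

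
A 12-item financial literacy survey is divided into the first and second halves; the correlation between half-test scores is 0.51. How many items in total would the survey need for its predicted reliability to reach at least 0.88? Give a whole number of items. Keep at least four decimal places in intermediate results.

43

r_full = 2(0.51)/(1 + 0.51) = 0.6755
Solve Spearman-Brown for n: n = 0.88(1 − 0.6755) / [0.6755(1 − 0.88)] = 3.5228
Required items = 3.5228 × 12 = 42.27, so 43 items.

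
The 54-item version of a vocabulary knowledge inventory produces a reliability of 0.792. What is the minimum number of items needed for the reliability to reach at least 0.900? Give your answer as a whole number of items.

Spearman-Brown solved for the length factor n:
n = r*(1 − r) / [ r (1 − r*) ]
n = [0.900 × 0.208] / [0.792 × 0.100]
n = 0.187200 / 0.079200 ≈ 2.3636
So the test needs 2.3636 × 54 ≈ 127.63 items; rounding up, 128.

128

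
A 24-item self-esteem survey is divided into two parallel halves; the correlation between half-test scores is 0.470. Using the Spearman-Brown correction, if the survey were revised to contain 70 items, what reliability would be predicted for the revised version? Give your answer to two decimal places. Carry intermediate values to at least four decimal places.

0.84

First correct the split-half correlation to full-test reliability: r_full = 2 × 0.470 / (1 + 0.470) ≈ 0.6395
Then adjust to 70 items: n = 70/24 = 2.9167
r_new = n·r_full / (1 + (n − 1)·r_full) = 1.8652 / 2.2257 ≈ 0.8380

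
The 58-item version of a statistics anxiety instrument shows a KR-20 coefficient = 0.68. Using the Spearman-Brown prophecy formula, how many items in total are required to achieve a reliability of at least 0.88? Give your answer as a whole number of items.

n = 0.88(1 − 0.68) / [0.68(1 − 0.88)]
n = 0.2816 / 0.0816 ≈ 3.4510
3.4510 × 58 = 200.16 → 201 items

201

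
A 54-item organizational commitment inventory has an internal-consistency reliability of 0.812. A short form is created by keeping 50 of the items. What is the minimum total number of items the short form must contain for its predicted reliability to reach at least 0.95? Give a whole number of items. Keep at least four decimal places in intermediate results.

238

Short-form reliability: n = 50/54 = 0.9259; r_50 = n·r/(1+(n−1)r) ≈ 0.8000
Then solve for n' with r_old = 0.8000, r_target = 0.95: n' = 0.95(1 − 0.8000)/[0.8000(1 − 0.95)] = 4.7500
Items = 4.7500 × 50 ≈ 237.50 → 238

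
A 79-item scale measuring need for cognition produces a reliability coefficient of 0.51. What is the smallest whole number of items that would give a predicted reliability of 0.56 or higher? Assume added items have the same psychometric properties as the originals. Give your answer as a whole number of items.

97

Spearman-Brown solved for the length factor n:
n = r_target (1 − r_old) / [ r_old (1 − r_target) ]
n = 0.56(1 − 0.51) / [0.51(1 − 0.56)]
  = 0.2744 / 0.2244 = 1.2228
1.2228 × 79 = 96.60 → 97 items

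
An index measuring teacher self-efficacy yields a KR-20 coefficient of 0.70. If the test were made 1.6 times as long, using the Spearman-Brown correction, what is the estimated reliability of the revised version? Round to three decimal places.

Spearman-Brown: r_new = n·r / (1 + (n − 1)·r)
r_new = 1.6·0.70 / [1 + (1.6 − 1)·0.70]
r_new = 1.1200 / 1.4200 ≈ 0.7887

0.789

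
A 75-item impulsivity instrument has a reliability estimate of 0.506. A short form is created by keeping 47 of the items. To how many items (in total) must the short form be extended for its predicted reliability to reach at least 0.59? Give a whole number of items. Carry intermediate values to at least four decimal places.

Short-form reliability: n = 47/75 = 0.6267; r_47 = n·r/(1+(n−1)r) ≈ 0.3910
Length factor from the short form to reach 0.59: n' = 0.59(1 − 0.3910) / [0.3910(1 − 0.59)] ≈ 2.2413
Items = 2.2413 × 47 ≈ 105.34 → 106

106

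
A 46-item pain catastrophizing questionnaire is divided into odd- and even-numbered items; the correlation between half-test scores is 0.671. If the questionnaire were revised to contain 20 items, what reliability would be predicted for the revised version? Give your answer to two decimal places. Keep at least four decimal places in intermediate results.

Spearman-Brown correction (n = 2): r_full = 2·0.671/(1 + 0.671) = 0.8031
Length factor from 46 to 20 items: n = 20/46 = 0.4348
r_new = n·r_full / (1 + (n − 1)·r_full) = 0.3492 / 0.5461 ≈ 0.6394

0.64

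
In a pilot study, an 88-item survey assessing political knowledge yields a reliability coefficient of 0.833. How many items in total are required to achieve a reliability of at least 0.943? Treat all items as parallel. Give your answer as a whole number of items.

292

Invert Spearman-Brown to solve for n:
n = r*(1 − r) / [ r (1 − r*) ]
n = 0.943(1 − 0.833) / [0.833(1 − 0.943)]
  = 0.157481 / 0.047481 = 3.3167
3.3167 × 88 = 291.87 → 292 items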